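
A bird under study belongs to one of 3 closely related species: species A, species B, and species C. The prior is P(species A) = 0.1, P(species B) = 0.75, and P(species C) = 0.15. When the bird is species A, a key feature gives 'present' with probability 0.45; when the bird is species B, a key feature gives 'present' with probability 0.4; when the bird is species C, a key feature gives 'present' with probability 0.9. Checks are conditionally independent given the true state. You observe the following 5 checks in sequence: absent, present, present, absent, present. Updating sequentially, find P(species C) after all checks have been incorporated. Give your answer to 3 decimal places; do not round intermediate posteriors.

0.052

After 'absent': normaliser = 0.55·0.1000 + 0.6·0.7500 + 0.1·0.1500; P(species A) ≈ 0.1058, P(species B) ≈ 0.8654, P(species C) ≈ 0.0288
After 'present': normaliser = 0.45·0.1058 + 0.4·0.8654 + 0.9·0.0288; P(species A) ≈ 0.1134, P(species B) ≈ 0.8247, P(species C) ≈ 0.0619
After 'present': normaliser = 0.45·0.1134 + 0.4·0.8247 + 0.9·0.0619; P(species A) ≈ 0.1169, P(species B) ≈ 0.7556, P(species C) ≈ 0.1275
After 'absent': normaliser = 0.55·0.1169 + 0.6·0.7556 + 0.1·0.1275; P(species A) ≈ 0.1212, P(species B) ≈ 0.8548, P(species C) ≈ 0.0240
After 'present': normaliser = 0.45·0.1212 + 0.4·0.8548 + 0.9·0.0240; P(species A) ≈ 0.1305, P(species B) ≈ 0.8178, P(species C) ≈ 0.0518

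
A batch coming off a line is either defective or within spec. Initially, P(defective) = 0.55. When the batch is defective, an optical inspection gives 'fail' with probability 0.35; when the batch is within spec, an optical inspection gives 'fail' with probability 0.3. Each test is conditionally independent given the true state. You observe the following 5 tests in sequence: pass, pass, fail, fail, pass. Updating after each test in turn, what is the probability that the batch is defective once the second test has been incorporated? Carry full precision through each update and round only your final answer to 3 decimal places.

Each posterior becomes the prior for the next update.
After 'pass': P(defective) = 0.65·0.5500 / (0.65·0.5500 + 0.7·0.4500) ≈ 0.5316
After 'pass': P(defective) = 0.65·0.5316 / (0.65·0.5316 + 0.7·0.4684) ≈ 0.5131

0.513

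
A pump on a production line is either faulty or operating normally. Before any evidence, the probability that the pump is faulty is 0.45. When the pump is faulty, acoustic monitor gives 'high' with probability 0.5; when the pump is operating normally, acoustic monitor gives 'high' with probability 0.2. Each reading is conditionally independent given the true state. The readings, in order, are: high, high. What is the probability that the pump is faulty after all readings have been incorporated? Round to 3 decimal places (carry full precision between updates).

After 'high': P(faulty) = 0.5·0.4500 / (0.5·0.4500 + 0.2·0.5500) ≈ 0.6716
After 'high': P(faulty) = 0.5·0.6716 / (0.5·0.6716 + 0.2·0.3284) ≈ 0.8364

0.836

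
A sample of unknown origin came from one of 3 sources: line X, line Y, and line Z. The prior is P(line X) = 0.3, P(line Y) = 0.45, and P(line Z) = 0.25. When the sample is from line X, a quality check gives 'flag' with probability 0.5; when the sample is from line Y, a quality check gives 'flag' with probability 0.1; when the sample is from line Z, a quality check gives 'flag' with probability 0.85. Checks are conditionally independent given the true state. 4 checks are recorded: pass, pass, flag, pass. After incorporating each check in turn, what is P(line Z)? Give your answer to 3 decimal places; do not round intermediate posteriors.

0.014

Apply Bayes' rule sequentially, carrying P(line Z) forward.
After 'pass': normaliser = 0.5·0.3000 + 0.9·0.4500 + 0.15·0.2500; P(line X) ≈ 0.2532, P(line Y) ≈ 0.6835, P(line Z) ≈ 0.0633
After 'pass': normaliser = 0.5·0.2532 + 0.9·0.6835 + 0.15·0.0633; P(line X) ≈ 0.1685, P(line Y) ≈ 0.8189, P(line Z) ≈ 0.0126
After 'flag': normaliser = 0.5·0.1685 + 0.1·0.8189 + 0.85·0.0126; P(line X) ≈ 0.4763, P(line Y) ≈ 0.4630, P(line Z) ≈ 0.0607
After 'pass': normaliser = 0.5·0.4763 + 0.9·0.4630 + 0.15·0.0607; P(line X) ≈ 0.3587, P(line Y) ≈ 0.6276, P(line Z) ≈ 0.0137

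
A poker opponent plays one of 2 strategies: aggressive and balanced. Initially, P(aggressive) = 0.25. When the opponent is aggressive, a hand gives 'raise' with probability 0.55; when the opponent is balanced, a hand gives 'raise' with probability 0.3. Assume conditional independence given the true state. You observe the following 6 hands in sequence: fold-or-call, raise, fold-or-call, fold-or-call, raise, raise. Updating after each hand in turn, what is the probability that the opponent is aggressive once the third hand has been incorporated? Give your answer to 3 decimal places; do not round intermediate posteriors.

After 'fold-or-call': P(aggressive) = 0.45·0.2500 / (0.45·0.2500 + 0.7·0.7500) ≈ 0.1765
After 'raise': P(aggressive) = 0.55·0.1765 / (0.55·0.1765 + 0.3·0.8235) ≈ 0.2821
After 'fold-or-call': P(aggressive) = 0.45·0.2821 / (0.45·0.2821 + 0.7·0.7179) ≈ 0.2016

0.202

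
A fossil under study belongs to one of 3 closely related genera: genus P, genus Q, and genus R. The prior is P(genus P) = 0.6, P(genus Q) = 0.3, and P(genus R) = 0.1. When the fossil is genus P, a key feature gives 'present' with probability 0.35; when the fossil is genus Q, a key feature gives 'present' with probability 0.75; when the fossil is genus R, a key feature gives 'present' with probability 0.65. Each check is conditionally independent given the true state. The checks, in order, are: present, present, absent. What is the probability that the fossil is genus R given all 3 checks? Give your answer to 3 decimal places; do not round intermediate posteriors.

0.141

Each posterior becomes the prior for the next update.
After 'present': normaliser = 0.35·0.6000 + 0.75·0.3000 + 0.65·0.1000; P(genus P) ≈ 0.4200, P(genus Q) ≈ 0.4500, P(genus R) ≈ 0.1300
After 'present': normaliser = 0.35·0.4200 + 0.75·0.4500 + 0.65·0.1300; P(genus P) ≈ 0.2583, P(genus Q) ≈ 0.5931, P(genus R) ≈ 0.1485
After 'absent': normaliser = 0.65·0.2583 + 0.25·0.5931 + 0.35·0.1485; P(genus P) ≈ 0.4561, P(genus Q) ≈ 0.4027, P(genus R) ≈ 0.1412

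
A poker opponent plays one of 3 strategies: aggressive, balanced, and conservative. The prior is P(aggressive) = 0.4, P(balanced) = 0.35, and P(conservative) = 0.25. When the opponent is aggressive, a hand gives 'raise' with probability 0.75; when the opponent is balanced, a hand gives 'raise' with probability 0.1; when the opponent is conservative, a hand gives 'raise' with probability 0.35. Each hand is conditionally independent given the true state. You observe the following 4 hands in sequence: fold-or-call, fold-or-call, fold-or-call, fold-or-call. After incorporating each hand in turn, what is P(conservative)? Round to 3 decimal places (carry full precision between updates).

Each posterior becomes the prior for the next update.
After 'fold-or-call': normaliser = 0.25·0.4000 + 0.9·0.3500 + 0.65·0.2500; P(aggressive) ≈ 0.1732, P(balanced) ≈ 0.5455, P(conservative) ≈ 0.2814
After 'fold-or-call': normaliser = 0.25·0.1732 + 0.9·0.5455 + 0.65·0.2814; P(aggressive) ≈ 0.0604, P(balanced) ≈ 0.6846, P(conservative) ≈ 0.2551
After 'fold-or-call': normaliser = 0.25·0.0604 + 0.9·0.6846 + 0.65·0.2551; P(aggressive) ≈ 0.0189, P(balanced) ≈ 0.7731, P(conservative) ≈ 0.2080
After 'fold-or-call': normaliser = 0.25·0.0189 + 0.9·0.7731 + 0.65·0.2080; P(aggressive) ≈ 0.0057, P(balanced) ≈ 0.8325, P(conservative) ≈ 0.1618

0.162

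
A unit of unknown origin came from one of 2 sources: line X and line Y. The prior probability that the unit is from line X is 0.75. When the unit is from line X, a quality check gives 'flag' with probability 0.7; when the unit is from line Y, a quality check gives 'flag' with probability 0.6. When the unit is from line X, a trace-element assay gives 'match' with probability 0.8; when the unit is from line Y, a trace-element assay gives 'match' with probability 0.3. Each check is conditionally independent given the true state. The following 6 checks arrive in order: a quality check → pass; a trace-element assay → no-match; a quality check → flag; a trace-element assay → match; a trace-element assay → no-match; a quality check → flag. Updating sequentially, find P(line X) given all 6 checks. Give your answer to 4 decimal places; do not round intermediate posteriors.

After a quality check='pass': P(line X) = 0.3·0.7500 / (0.3·0.7500 + 0.4·0.2500) ≈ 0.6923
After a trace-element assay='no-match': P(line X) = 0.2·0.6923 / (0.2·0.6923 + 0.7·0.3077) ≈ 0.3913
After a quality check='flag': P(line X) = 0.7·0.3913 / (0.7·0.3913 + 0.6·0.6087) ≈ 0.4286
After a trace-element assay='match': P(line X) = 0.8·0.4286 / (0.8·0.4286 + 0.3·0.5714) ≈ 0.6667
After a trace-element assay='no-match': P(line X) = 0.2·0.6667 / (0.2·0.6667 + 0.7·0.3333) ≈ 0.3636
After a quality check='flag': P(line X) = 0.7·0.3636 / (0.7·0.3636 + 0.6·0.6364) ≈ 0.4000

0.4000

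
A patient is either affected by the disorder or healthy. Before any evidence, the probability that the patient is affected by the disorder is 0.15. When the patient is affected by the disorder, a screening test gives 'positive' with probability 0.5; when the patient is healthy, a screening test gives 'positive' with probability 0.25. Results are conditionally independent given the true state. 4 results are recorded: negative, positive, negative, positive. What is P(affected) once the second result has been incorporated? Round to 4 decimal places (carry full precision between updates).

0.1905

Each posterior becomes the prior for the next update.
After 'negative': P(affected) = 0.5·0.1500 / (0.5·0.1500 + 0.75·0.8500) ≈ 0.1053
After 'positive': P(affected) = 0.5·0.1053 / (0.5·0.1053 + 0.25·0.8947) ≈ 0.1905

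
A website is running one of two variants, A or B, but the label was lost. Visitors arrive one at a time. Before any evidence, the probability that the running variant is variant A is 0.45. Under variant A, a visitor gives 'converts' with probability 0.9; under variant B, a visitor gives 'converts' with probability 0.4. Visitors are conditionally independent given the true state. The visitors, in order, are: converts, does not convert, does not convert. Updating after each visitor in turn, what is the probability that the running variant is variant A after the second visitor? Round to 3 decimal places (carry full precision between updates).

Apply Bayes' rule sequentially, carrying P(A) forward.
After 'converts': P(A) = 0.9·0.4500 / (0.9·0.4500 + 0.4·0.5500) ≈ 0.6480
After 'does not convert': P(A) = 0.1·0.6480 / (0.1·0.6480 + 0.6·0.3520) ≈ 0.2348

0.235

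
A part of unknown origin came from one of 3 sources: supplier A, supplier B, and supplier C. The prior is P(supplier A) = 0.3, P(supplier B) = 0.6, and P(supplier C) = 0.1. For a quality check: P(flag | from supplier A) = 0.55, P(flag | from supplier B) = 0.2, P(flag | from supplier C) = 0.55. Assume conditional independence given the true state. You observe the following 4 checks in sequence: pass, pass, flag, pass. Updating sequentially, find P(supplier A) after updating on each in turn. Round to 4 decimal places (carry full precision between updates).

0.1845

After 'pass': normaliser = 0.45·0.3000 + 0.8·0.6000 + 0.45·0.1000; P(supplier A) ≈ 0.2045, P(supplier B) ≈ 0.7273, P(supplier C) ≈ 0.0682
After 'pass': normaliser = 0.45·0.2045 + 0.8·0.7273 + 0.45·0.0682; P(supplier A) ≈ 0.1306, P(supplier B) ≈ 0.8258, P(supplier C) ≈ 0.0435
After 'flag': normaliser = 0.55·0.1306 + 0.2·0.8258 + 0.55·0.0435; P(supplier A) ≈ 0.2753, P(supplier B) ≈ 0.6329, P(supplier C) ≈ 0.0918
After 'pass': normaliser = 0.45·0.2753 + 0.8·0.6329 + 0.45·0.0918; P(supplier A) ≈ 0.1845, P(supplier B) ≈ 0.7540, P(supplier C) ≈ 0.0615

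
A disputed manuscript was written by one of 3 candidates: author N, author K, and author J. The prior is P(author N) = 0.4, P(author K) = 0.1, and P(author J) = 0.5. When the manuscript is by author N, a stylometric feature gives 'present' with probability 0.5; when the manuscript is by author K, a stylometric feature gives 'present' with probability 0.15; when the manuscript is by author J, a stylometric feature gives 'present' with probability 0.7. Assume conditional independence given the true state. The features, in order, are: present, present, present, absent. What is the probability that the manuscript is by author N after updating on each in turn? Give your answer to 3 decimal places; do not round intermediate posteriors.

After 'present': normaliser = 0.5·0.4000 + 0.15·0.1000 + 0.7·0.5000; P(author N) ≈ 0.3540, P(author K) ≈ 0.0265, P(author J) ≈ 0.6195
After 'present': normaliser = 0.5·0.3540 + 0.15·0.0265 + 0.7·0.6195; P(author N) ≈ 0.2880, P(author K) ≈ 0.0065, P(author J) ≈ 0.7055
After 'present': normaliser = 0.5·0.2880 + 0.15·0.0065 + 0.7·0.7055; P(author N) ≈ 0.2254, P(author K) ≈ 0.0015, P(author J) ≈ 0.7731
After 'absent': normaliser = 0.5·0.2254 + 0.85·0.0015 + 0.3·0.7731; P(author N) ≈ 0.3258, P(author K) ≈ 0.0037, P(author J) ≈ 0.6705

0.326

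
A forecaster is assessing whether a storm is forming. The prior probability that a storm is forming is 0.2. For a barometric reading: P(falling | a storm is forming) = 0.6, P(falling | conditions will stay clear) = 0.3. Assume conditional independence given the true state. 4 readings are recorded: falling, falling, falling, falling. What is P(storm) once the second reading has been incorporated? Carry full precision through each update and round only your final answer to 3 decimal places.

After 'falling': P(storm) = 0.6·0.2000 / (0.6·0.2000 + 0.3·0.8000) ≈ 0.3333
After 'falling': P(storm) = 0.6·0.3333 / (0.6·0.3333 + 0.3·0.6667) ≈ 0.5000

0.500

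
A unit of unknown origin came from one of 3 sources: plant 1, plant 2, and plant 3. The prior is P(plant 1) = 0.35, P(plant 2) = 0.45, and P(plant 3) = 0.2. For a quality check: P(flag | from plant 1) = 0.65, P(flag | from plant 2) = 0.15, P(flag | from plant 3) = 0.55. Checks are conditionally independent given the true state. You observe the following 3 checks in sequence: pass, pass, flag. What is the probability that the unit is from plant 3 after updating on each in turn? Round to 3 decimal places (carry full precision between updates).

Apply Bayes' rule sequentially, carrying P(plant 3) forward.
After 'pass': normaliser = 0.35·0.3500 + 0.85·0.4500 + 0.45·0.2000; P(plant 1) ≈ 0.2059, P(plant 2) ≈ 0.6429, P(plant 3) ≈ 0.1513
After 'pass': normaliser = 0.35·0.2059 + 0.85·0.6429 + 0.45·0.1513; P(plant 1) ≈ 0.1050, P(plant 2) ≈ 0.7959, P(plant 3) ≈ 0.0991
After 'flag': normaliser = 0.65·0.1050 + 0.15·0.7959 + 0.55·0.0991; P(plant 1) ≈ 0.2818, P(plant 2) ≈ 0.4930, P(plant 3) ≈ 0.2252

0.225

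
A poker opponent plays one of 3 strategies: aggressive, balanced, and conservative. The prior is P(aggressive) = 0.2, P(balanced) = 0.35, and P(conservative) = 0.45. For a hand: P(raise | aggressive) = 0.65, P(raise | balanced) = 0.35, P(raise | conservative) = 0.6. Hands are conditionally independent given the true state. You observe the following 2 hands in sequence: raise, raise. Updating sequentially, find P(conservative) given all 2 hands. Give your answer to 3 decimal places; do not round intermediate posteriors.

Each posterior becomes the prior for the next update.
After 'raise': normaliser = 0.65·0.2000 + 0.35·0.3500 + 0.6·0.4500; P(aggressive) ≈ 0.2488, P(balanced) ≈ 0.2344, P(conservative) ≈ 0.5167
After 'raise': normaliser = 0.65·0.2488 + 0.35·0.2344 + 0.6·0.5167; P(aggressive) ≈ 0.2920, P(balanced) ≈ 0.1482, P(conservative) ≈ 0.5598

0.560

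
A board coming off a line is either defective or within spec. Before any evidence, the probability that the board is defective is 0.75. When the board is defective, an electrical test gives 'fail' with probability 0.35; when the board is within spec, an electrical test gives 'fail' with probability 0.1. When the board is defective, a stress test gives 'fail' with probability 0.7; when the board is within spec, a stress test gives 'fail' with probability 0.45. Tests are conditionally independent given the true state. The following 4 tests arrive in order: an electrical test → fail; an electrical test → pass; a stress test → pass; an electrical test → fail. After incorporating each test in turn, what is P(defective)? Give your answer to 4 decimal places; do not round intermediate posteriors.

0.9354

After an electrical test='fail': P(defective) = 0.35·0.7500 / (0.35·0.7500 + 0.1·0.2500) ≈ 0.9130
After an electrical test='pass': P(defective) = 0.65·0.9130 / (0.65·0.9130 + 0.9·0.0870) ≈ 0.8835
After a stress test='pass': P(defective) = 0.3·0.8835 / (0.3·0.8835 + 0.55·0.1165) ≈ 0.8053
After an electrical test='fail': P(defective) = 0.35·0.8053 / (0.35·0.8053 + 0.1·0.1947) ≈ 0.9354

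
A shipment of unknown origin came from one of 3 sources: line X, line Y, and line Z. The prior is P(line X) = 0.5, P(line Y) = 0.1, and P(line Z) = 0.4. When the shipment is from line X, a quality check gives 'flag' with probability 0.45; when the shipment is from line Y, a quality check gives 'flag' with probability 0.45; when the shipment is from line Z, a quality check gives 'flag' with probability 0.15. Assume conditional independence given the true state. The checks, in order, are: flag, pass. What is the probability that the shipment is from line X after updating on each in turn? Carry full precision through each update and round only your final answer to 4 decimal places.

Each posterior becomes the prior for the next update.
After 'flag': normaliser = 0.45·0.5000 + 0.45·0.1000 + 0.15·0.4000; P(line X) ≈ 0.6818, P(line Y) ≈ 0.1364, P(line Z) ≈ 0.1818
After 'pass': normaliser = 0.55·0.6818 + 0.55·0.1364 + 0.85·0.1818; P(line X) ≈ 0.6203, P(line Y) ≈ 0.1241, P(line Z) ≈ 0.2556

0.6203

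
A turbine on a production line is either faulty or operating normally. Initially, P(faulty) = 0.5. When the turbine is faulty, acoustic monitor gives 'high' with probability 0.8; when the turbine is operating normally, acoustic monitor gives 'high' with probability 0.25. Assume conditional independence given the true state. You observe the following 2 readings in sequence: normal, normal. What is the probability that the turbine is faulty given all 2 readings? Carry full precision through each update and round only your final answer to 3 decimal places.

After 'normal': P(faulty) = 0.2·0.5000 / (0.2·0.5000 + 0.75·0.5000) ≈ 0.2105
After 'normal': P(faulty) = 0.2·0.2105 / (0.2·0.2105 + 0.75·0.7895) ≈ 0.0664

0.066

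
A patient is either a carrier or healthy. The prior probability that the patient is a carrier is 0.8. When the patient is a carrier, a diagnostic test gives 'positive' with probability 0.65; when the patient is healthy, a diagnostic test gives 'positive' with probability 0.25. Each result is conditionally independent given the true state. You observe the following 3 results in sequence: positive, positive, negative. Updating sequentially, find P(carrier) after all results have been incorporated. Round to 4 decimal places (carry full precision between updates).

0.9266

After 'positive': P(carrier) = 0.65·0.8000 / (0.65·0.8000 + 0.25·0.2000) ≈ 0.9123
After 'positive': P(carrier) = 0.65·0.9123 / (0.65·0.9123 + 0.25·0.0877) ≈ 0.9643
After 'negative': P(carrier) = 0.35·0.9643 / (0.35·0.9643 + 0.75·0.0357) ≈ 0.9266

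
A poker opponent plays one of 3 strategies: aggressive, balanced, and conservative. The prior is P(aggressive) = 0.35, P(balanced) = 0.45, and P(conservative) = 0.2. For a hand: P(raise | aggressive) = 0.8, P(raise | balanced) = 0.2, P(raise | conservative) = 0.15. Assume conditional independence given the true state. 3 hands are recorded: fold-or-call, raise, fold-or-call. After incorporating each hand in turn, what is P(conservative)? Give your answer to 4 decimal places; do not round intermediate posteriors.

0.2396

Apply Bayes' rule sequentially, carrying P(conservative) forward.
After 'fold-or-call': normaliser = 0.2·0.3500 + 0.8·0.4500 + 0.85·0.2000; P(aggressive) ≈ 0.1167, P(balanced) ≈ 0.6000, P(conservative) ≈ 0.2833
After 'raise': normaliser = 0.8·0.1167 + 0.2·0.6000 + 0.15·0.2833; P(aggressive) ≈ 0.3648, P(balanced) ≈ 0.4691, P(conservative) ≈ 0.1661
After 'fold-or-call': normaliser = 0.2·0.3648 + 0.8·0.4691 + 0.85·0.1661; P(aggressive) ≈ 0.1238, P(balanced) ≈ 0.6366, P(conservative) ≈ 0.2396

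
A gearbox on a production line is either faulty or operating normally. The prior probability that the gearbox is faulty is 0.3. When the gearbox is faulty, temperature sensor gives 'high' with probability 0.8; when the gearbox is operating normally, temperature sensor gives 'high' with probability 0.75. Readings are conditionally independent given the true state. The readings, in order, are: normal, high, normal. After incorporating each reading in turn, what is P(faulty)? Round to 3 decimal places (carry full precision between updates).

After 'normal': P(faulty) = 0.2·0.3000 / (0.2·0.3000 + 0.25·0.7000) ≈ 0.2553
After 'high': P(faulty) = 0.8·0.2553 / (0.8·0.2553 + 0.75·0.7447) ≈ 0.2678
After 'normal': P(faulty) = 0.2·0.2678 / (0.2·0.2678 + 0.25·0.7322) ≈ 0.2263

0.226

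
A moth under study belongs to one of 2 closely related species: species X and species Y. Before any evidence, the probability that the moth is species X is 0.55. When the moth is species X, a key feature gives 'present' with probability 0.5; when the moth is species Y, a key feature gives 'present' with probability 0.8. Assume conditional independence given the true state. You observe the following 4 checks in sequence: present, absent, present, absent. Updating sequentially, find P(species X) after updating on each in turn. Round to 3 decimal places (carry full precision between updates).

0.749

After 'present': P(species X) = 0.5·0.5500 / (0.5·0.5500 + 0.8·0.4500) ≈ 0.4331
After 'absent': P(species X) = 0.5·0.4331 / (0.5·0.4331 + 0.2·0.5669) ≈ 0.6563
After 'present': P(species X) = 0.5·0.6563 / (0.5·0.6563 + 0.8·0.3437) ≈ 0.5441
After 'absent': P(species X) = 0.5·0.5441 / (0.5·0.5441 + 0.2·0.4559) ≈ 0.7490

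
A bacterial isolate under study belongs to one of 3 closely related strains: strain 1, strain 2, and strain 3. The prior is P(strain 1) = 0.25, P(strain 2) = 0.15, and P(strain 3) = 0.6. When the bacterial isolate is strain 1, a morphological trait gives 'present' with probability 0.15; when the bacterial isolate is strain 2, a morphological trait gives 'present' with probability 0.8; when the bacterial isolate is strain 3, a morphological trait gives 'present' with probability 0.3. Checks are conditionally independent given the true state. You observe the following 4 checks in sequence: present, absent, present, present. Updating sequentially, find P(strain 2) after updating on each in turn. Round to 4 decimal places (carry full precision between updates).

0.5602

After 'present': normaliser = 0.15·0.2500 + 0.8·0.1500 + 0.3·0.6000; P(strain 1) ≈ 0.1111, P(strain 2) ≈ 0.3556, P(strain 3) ≈ 0.5333
After 'absent': normaliser = 0.85·0.1111 + 0.2·0.3556 + 0.7·0.5333; P(strain 1) ≈ 0.1753, P(strain 2) ≈ 0.1320, P(strain 3) ≈ 0.6928
After 'present': normaliser = 0.15·0.1753 + 0.8·0.1320 + 0.3·0.6928; P(strain 1) ≈ 0.0774, P(strain 2) ≈ 0.3108, P(strain 3) ≈ 0.6118
After 'present': normaliser = 0.15·0.0774 + 0.8·0.3108 + 0.3·0.6118; P(strain 1) ≈ 0.0262, P(strain 2) ≈ 0.5602, P(strain 3) ≈ 0.4136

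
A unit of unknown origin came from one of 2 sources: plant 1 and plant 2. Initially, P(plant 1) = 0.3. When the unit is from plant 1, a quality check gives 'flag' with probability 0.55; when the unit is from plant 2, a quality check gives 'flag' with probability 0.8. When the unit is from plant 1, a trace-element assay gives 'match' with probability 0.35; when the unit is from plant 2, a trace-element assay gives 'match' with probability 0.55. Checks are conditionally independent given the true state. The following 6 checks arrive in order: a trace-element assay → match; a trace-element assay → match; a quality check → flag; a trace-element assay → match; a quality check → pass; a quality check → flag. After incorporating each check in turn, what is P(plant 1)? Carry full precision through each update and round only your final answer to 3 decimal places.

After a trace-element assay='match': P(plant 1) = 0.35·0.3000 / (0.35·0.3000 + 0.55·0.7000) ≈ 0.2143
After a trace-element assay='match': P(plant 1) = 0.35·0.2143 / (0.35·0.2143 + 0.55·0.7857) ≈ 0.1479
After a quality check='flag': P(plant 1) = 0.55·0.1479 / (0.55·0.1479 + 0.8·0.8521) ≈ 0.1066
After a trace-element assay='match': P(plant 1) = 0.35·0.1066 / (0.35·0.1066 + 0.55·0.8934) ≈ 0.0706
After a quality check='pass': P(plant 1) = 0.45·0.0706 / (0.45·0.0706 + 0.2·0.9294) ≈ 0.1459
After a quality check='flag': P(plant 1) = 0.55·0.1459 / (0.55·0.1459 + 0.8·0.8541) ≈ 0.1051

0.105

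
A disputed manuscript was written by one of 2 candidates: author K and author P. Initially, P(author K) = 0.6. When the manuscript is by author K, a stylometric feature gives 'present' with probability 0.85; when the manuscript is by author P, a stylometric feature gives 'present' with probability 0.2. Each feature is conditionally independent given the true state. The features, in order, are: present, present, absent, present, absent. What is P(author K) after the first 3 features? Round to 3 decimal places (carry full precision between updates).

0.836

After 'present': P(author K) = 0.85·0.6000 / (0.85·0.6000 + 0.2·0.4000) ≈ 0.8644
After 'present': P(author K) = 0.85·0.8644 / (0.85·0.8644 + 0.2·0.1356) ≈ 0.9644
After 'absent': P(author K) = 0.15·0.9644 / (0.15·0.9644 + 0.8·0.0356) ≈ 0.8355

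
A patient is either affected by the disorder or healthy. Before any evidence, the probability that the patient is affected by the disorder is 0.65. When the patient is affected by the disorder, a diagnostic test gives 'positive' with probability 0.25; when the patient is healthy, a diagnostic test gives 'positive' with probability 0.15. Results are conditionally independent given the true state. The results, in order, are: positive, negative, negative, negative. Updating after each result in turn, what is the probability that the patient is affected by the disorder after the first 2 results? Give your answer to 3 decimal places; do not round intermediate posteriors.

Apply Bayes' rule sequentially, carrying P(affected) forward.
After 'positive': P(affected) = 0.25·0.6500 / (0.25·0.6500 + 0.15·0.3500) ≈ 0.7558
After 'negative': P(affected) = 0.75·0.7558 / (0.75·0.7558 + 0.85·0.2442) ≈ 0.7320

0.732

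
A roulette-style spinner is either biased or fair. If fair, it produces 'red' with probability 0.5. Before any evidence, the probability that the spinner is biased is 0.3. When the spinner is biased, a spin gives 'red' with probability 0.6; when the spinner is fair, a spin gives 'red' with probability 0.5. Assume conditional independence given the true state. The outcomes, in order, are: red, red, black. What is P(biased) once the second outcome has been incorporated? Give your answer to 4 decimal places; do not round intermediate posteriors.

After 'red': P(biased) = 0.6·0.3000 / (0.6·0.3000 + 0.5·0.7000) ≈ 0.3396
After 'red': P(biased) = 0.6·0.3396 / (0.6·0.3396 + 0.5·0.6604) ≈ 0.3816

0.3816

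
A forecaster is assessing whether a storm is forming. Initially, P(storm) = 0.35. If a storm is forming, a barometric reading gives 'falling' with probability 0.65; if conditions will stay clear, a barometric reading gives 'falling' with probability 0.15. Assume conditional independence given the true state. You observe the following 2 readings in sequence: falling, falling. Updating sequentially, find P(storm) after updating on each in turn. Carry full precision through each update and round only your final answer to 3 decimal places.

0.910

After 'falling': P(storm) = 0.65·0.3500 / (0.65·0.3500 + 0.15·0.6500) ≈ 0.7000
After 'falling': P(storm) = 0.65·0.7000 / (0.65·0.7000 + 0.15·0.3000) ≈ 0.9100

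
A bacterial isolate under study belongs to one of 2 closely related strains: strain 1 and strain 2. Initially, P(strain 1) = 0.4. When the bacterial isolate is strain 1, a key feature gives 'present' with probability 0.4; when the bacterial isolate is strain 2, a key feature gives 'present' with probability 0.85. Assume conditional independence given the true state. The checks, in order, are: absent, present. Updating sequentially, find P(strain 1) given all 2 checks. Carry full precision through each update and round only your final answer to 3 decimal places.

After 'absent': P(strain 1) = 0.6·0.4000 / (0.6·0.4000 + 0.15·0.6000) ≈ 0.7273
After 'present': P(strain 1) = 0.4·0.7273 / (0.4·0.7273 + 0.85·0.2727) ≈ 0.5565

0.557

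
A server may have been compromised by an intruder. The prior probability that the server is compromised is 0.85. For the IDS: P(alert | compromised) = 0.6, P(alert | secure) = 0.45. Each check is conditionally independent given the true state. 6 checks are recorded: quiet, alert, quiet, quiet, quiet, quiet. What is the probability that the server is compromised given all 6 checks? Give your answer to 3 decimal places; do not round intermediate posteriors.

Apply Bayes' rule sequentially, carrying P(compromised) forward.
After 'quiet': P(compromised) = 0.4·0.8500 / (0.4·0.8500 + 0.55·0.1500) ≈ 0.8047
After 'alert': P(compromised) = 0.6·0.8047 / (0.6·0.8047 + 0.45·0.1953) ≈ 0.8460
After 'quiet': P(compromised) = 0.4·0.8460 / (0.4·0.8460 + 0.55·0.1540) ≈ 0.7999
After 'quiet': P(compromised) = 0.4·0.7999 / (0.4·0.7999 + 0.55·0.2001) ≈ 0.7440
After 'quiet': P(compromised) = 0.4·0.7440 / (0.4·0.7440 + 0.55·0.2560) ≈ 0.6788
After 'quiet': P(compromised) = 0.4·0.6788 / (0.4·0.6788 + 0.55·0.3212) ≈ 0.6059

0.606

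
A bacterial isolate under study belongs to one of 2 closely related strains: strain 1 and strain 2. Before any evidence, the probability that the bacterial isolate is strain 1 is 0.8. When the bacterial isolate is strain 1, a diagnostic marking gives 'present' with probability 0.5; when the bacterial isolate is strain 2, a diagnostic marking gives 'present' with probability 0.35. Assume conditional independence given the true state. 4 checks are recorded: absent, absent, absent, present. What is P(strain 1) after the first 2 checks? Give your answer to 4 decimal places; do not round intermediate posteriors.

0.7030

Apply Bayes' rule sequentially, carrying P(strain 1) forward.
After 'absent': P(strain 1) = 0.5·0.8000 / (0.5·0.8000 + 0.65·0.2000) ≈ 0.7547
After 'absent': P(strain 1) = 0.5·0.7547 / (0.5·0.7547 + 0.65·0.2453) ≈ 0.7030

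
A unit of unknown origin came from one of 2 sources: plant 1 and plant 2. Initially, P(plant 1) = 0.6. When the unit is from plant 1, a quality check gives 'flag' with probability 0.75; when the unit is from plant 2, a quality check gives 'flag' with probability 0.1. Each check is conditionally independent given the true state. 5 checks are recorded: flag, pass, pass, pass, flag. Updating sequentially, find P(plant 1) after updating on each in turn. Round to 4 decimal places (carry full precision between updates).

Each posterior becomes the prior for the next update.
After 'flag': P(plant 1) = 0.75·0.6000 / (0.75·0.6000 + 0.1·0.4000) ≈ 0.9184
After 'pass': P(plant 1) = 0.25·0.9184 / (0.25·0.9184 + 0.9·0.0816) ≈ 0.7576
After 'pass': P(plant 1) = 0.25·0.7576 / (0.25·0.7576 + 0.9·0.2424) ≈ 0.4647
After 'pass': P(plant 1) = 0.25·0.4647 / (0.25·0.4647 + 0.9·0.5353) ≈ 0.1943
After 'flag': P(plant 1) = 0.75·0.1943 / (0.75·0.1943 + 0.1·0.8057) ≈ 0.6439

0.6439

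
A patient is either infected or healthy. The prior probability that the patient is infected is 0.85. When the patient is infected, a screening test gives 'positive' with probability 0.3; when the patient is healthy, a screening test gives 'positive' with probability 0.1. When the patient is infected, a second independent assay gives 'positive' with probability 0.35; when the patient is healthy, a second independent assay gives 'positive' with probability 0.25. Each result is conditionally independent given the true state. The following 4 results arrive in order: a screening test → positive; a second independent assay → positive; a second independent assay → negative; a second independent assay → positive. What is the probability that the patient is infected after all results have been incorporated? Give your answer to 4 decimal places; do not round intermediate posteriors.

0.9665

Each posterior becomes the prior for the next update.
After a screening test='positive': P(infected) = 0.3·0.8500 / (0.3·0.8500 + 0.1·0.1500) ≈ 0.9444
After a second independent assay='positive': P(infected) = 0.35·0.9444 / (0.35·0.9444 + 0.25·0.0556) ≈ 0.9597
After a second independent assay='negative': P(infected) = 0.65·0.9597 / (0.65·0.9597 + 0.75·0.0403) ≈ 0.9538
After a second independent assay='positive': P(infected) = 0.35·0.9538 / (0.35·0.9538 + 0.25·0.0462) ≈ 0.9665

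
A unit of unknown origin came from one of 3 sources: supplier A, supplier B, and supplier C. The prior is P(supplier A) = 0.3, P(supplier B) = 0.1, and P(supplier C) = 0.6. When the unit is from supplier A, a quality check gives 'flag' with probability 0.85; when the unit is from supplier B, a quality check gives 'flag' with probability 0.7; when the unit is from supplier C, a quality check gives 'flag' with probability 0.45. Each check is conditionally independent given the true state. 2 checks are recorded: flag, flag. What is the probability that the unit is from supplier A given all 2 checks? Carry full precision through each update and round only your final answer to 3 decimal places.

After 'flag': normaliser = 0.85·0.3000 + 0.7·0.1000 + 0.45·0.6000; P(supplier A) ≈ 0.4286, P(supplier B) ≈ 0.1176, P(supplier C) ≈ 0.4538
After 'flag': normaliser = 0.85·0.4286 + 0.7·0.1176 + 0.45·0.4538; P(supplier A) ≈ 0.5597, P(supplier B) ≈ 0.1265, P(supplier C) ≈ 0.3138

0.560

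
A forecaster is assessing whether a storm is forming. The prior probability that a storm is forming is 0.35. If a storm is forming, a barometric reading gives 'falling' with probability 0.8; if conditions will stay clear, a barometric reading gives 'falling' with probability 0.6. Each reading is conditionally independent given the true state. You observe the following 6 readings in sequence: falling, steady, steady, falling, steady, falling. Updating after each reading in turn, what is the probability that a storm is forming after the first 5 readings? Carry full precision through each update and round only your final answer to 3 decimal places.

0.107

After 'falling': P(storm) = 0.8·0.3500 / (0.8·0.3500 + 0.6·0.6500) ≈ 0.4179
After 'steady': P(storm) = 0.2·0.4179 / (0.2·0.4179 + 0.4·0.5821) ≈ 0.2642
After 'steady': P(storm) = 0.2·0.2642 / (0.2·0.2642 + 0.4·0.7358) ≈ 0.1522
After 'falling': P(storm) = 0.8·0.1522 / (0.8·0.1522 + 0.6·0.8478) ≈ 0.1931
After 'steady': P(storm) = 0.2·0.1931 / (0.2·0.1931 + 0.4·0.8069) ≈ 0.1069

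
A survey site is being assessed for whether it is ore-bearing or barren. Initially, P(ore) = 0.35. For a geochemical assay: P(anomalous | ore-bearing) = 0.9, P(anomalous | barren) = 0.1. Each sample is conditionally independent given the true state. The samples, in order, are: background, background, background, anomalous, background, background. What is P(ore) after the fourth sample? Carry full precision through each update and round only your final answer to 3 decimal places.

0.007

Apply Bayes' rule sequentially, carrying P(ore) forward.
After 'background': P(ore) = 0.1·0.3500 / (0.1·0.3500 + 0.9·0.6500) ≈ 0.0565
After 'background': P(ore) = 0.1·0.0565 / (0.1·0.0565 + 0.9·0.9435) ≈ 0.0066
After 'background': P(ore) = 0.1·0.0066 / (0.1·0.0066 + 0.9·0.9934) ≈ 0.0007
After 'anomalous': P(ore) = 0.9·0.0007 / (0.9·0.0007 + 0.1·0.9993) ≈ 0.0066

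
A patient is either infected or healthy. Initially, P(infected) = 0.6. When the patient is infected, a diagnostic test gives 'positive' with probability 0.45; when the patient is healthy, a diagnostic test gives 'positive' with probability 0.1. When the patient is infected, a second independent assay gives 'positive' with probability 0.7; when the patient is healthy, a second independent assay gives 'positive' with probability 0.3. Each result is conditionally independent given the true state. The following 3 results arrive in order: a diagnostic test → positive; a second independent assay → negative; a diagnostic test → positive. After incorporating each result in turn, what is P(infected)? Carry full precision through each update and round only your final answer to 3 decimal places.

After a diagnostic test='positive': P(infected) = 0.45·0.6000 / (0.45·0.6000 + 0.1·0.4000) ≈ 0.8710
After a second independent assay='negative': P(infected) = 0.3·0.8710 / (0.3·0.8710 + 0.7·0.1290) ≈ 0.7431
After a diagnostic test='positive': P(infected) = 0.45·0.7431 / (0.45·0.7431 + 0.1·0.2569) ≈ 0.9287

0.929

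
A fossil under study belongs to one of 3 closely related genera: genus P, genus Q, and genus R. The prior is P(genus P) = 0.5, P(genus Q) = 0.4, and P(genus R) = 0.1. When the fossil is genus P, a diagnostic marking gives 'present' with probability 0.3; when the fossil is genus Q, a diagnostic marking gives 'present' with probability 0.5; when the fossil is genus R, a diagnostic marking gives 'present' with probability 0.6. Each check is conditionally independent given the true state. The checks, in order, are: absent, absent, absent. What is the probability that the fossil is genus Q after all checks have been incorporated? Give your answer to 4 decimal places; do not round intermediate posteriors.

0.2194

After 'absent': normaliser = 0.7·0.5000 + 0.5·0.4000 + 0.4·0.1000; P(genus P) ≈ 0.5932, P(genus Q) ≈ 0.3390, P(genus R) ≈ 0.0678
After 'absent': normaliser = 0.7·0.5932 + 0.5·0.3390 + 0.4·0.0678; P(genus P) ≈ 0.6787, P(genus Q) ≈ 0.2770, P(genus R) ≈ 0.0443
After 'absent': normaliser = 0.7·0.6787 + 0.5·0.2770 + 0.4·0.0443; P(genus P) ≈ 0.7525, P(genus Q) ≈ 0.2194, P(genus R) ≈ 0.0281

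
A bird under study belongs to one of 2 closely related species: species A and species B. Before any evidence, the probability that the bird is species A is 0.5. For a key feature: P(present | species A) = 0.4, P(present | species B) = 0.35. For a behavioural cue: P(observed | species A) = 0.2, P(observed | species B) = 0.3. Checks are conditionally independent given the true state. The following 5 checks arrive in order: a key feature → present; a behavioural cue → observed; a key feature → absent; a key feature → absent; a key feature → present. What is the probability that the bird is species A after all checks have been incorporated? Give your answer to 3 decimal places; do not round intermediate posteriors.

After a key feature='present': P(species A) = 0.4·0.5000 / (0.4·0.5000 + 0.35·0.5000) ≈ 0.5333
After a behavioural cue='observed': P(species A) = 0.2·0.5333 / (0.2·0.5333 + 0.3·0.4667) ≈ 0.4324
After a key feature='absent': P(species A) = 0.6·0.4324 / (0.6·0.4324 + 0.65·0.5676) ≈ 0.4129
After a key feature='absent': P(species A) = 0.6·0.4129 / (0.6·0.4129 + 0.65·0.5871) ≈ 0.3936
After a key feature='present': P(species A) = 0.4·0.3936 / (0.4·0.3936 + 0.35·0.6064) ≈ 0.4259

0.426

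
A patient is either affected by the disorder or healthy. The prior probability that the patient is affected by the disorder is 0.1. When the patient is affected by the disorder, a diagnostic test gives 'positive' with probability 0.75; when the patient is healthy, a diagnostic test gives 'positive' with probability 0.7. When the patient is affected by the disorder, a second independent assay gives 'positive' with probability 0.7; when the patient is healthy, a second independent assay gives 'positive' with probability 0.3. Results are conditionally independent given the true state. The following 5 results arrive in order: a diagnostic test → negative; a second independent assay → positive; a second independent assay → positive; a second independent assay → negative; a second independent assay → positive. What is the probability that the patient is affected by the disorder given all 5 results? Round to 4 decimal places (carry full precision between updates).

After a diagnostic test='negative': P(affected) = 0.25·0.1000 / (0.25·0.1000 + 0.3·0.9000) ≈ 0.0847
After a second independent assay='positive': P(affected) = 0.7·0.0847 / (0.7·0.0847 + 0.3·0.9153) ≈ 0.1777
After a second independent assay='positive': P(affected) = 0.7·0.1777 / (0.7·0.1777 + 0.3·0.8223) ≈ 0.3352
After a second independent assay='negative': P(affected) = 0.3·0.3352 / (0.3·0.3352 + 0.7·0.6648) ≈ 0.1777
After a second independent assay='positive': P(affected) = 0.7·0.1777 / (0.7·0.1777 + 0.3·0.8223) ≈ 0.3352

0.3352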